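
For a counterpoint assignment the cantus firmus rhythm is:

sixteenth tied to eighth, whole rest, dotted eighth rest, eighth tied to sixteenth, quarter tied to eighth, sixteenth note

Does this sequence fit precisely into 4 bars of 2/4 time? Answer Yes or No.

Yes

One bar of 2/4 = 8 sixteenth notes, so 4 bars = 32.
In sixteenth notes: sixteenth tied to eighth (sixteenth + eighth) = 3; whole rest = 16; dotted eighth rest = 3; eighth tied to sixteenth (eighth + sixteenth) = 3; quarter tied to eighth (quarter + eighth) = 6; sixteenth note = 1.
Sum: 3 + 16 + 3 + 3 + 6 + 1 = 32.
32 equals 32, so the answer is Yes.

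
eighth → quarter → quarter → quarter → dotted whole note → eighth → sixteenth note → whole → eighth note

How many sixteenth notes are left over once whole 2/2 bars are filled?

One bar of 2/2 = 16 sixteenth notes.
Working in sixteenth notes: eighth = 2; quarter = 4; quarter = 4; quarter = 4; dotted whole note = 24; eighth = 2; sixteenth note = 1; whole = 16; eighth note = 2.
Adding: 2 + 4 + 4 + 4 + 24 + 2 + 1 + 16 + 2 = 59.
59 ÷ 16 = 3 complete bars with 11 sixteenth notes remaining.

11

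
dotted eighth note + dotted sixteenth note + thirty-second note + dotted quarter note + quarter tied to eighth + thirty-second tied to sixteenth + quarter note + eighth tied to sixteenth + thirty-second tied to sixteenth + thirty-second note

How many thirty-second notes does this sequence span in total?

Each duration in thirty-second notes: dotted eighth note = 6; dotted sixteenth note = 3; thirty-second note = 1; dotted quarter note = 12; quarter tied to eighth (quarter + eighth) = 12; thirty-second tied to sixteenth (thirty-second + sixteenth) = 3; quarter note = 8; eighth tied to sixteenth (eighth + sixteenth) = 6; thirty-second tied to sixteenth (thirty-second + sixteenth) = 3; thirty-second note = 1.
Altogether 6 + 3 + 1 + 12 + 12 + 3 + 8 + 6 + 3 + 1 = 55 thirty-second notes.

55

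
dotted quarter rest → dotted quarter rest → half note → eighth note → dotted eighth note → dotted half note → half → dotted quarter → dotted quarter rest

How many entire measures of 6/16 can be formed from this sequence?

9

One bar of 6/16 = 6 sixteenth notes.
Convert each value to sixteenth notes: dotted quarter rest = 6; dotted quarter rest = 6; half note = 8; eighth note = 2; dotted eighth note = 3; dotted half note = 12; half = 8; dotted quarter = 6; dotted quarter rest = 6.
Altogether 6 + 6 + 8 + 2 + 3 + 12 + 8 + 6 + 6 = 57.
57 ÷ 6 = 9 complete bars with 3 left over.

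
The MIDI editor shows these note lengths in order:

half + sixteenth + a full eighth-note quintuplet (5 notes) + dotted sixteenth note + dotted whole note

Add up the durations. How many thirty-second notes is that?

85

Convert each value to thirty-second notes: half = 16; sixteenth = 2; a full eighth-note quintuplet (5 notes) (five quintuplet eighths span one half) = 16; dotted sixteenth note = 3; dotted whole note = 48.
Sum: 16 + 2 + 16 + 3 + 48 = 85 thirty-second notes.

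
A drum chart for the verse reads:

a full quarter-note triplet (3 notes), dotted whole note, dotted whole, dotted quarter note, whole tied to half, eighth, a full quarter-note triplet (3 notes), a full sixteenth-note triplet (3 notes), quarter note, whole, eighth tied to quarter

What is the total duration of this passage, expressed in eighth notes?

62

Working in eighth notes: a full quarter-note triplet (3 notes) (three triplet quarters span one half) = 4; dotted whole note = 12; dotted whole = 12; dotted quarter note = 3; whole tied to half (whole + half) = 12; eighth = 1; a full quarter-note triplet (3 notes) (three triplet quarters span one half) = 4; a full sixteenth-note triplet (3 notes) (three triplet sixteenths span one eighth) = 1; quarter note = 2; whole = 8; eighth tied to quarter (eighth + quarter) = 3.
Total: 4 + 12 + 12 + 3 + 12 + 1 + 4 + 1 + 2 + 8 + 3 = 62 eighth notes.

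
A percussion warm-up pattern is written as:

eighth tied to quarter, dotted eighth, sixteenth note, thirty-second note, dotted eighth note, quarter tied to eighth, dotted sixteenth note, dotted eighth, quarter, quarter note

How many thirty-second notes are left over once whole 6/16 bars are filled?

4

One bar of 6/16 = 12 thirty-second notes.
Convert each value to thirty-second notes: eighth tied to quarter (eighth + quarter) = 12; dotted eighth = 6; sixteenth note = 2; thirty-second note = 1; dotted eighth note = 6; quarter tied to eighth (quarter + eighth) = 12; dotted sixteenth note = 3; dotted eighth = 6; quarter = 8; quarter note = 8.
Altogether 12 + 6 + 2 + 1 + 6 + 12 + 3 + 6 + 8 + 8 = 64.
64 ÷ 12 = 5 complete bars with 4 thirty-second notes remaining.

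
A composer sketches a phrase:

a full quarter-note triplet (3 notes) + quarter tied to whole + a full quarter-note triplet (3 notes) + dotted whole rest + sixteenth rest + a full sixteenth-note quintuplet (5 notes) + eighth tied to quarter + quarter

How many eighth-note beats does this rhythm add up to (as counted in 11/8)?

One eighth-note beat = 2 sixteenth notes.
Convert each value to sixteenth notes: a full quarter-note triplet (3 notes) (three triplet quarters span one half) = 8; quarter tied to whole (quarter + whole) = 20; a full quarter-note triplet (3 notes) (three triplet quarters span one half) = 8; dotted whole rest = 24; sixteenth rest = 1; a full sixteenth-note quintuplet (5 notes) (five quintuplet sixteenths span one quarter) = 4; eighth tied to quarter (eighth + quarter) = 6; quarter = 4.
Total: 8 + 20 + 8 + 24 + 1 + 4 + 6 + 4 = 75.
75 ÷ 2 = 37.5 beats.

37.5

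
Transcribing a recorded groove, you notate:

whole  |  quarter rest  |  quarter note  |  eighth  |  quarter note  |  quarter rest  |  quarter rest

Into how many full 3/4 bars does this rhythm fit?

3

One bar of 3/4 = 6 eighth notes.
Each duration in eighth notes: whole = 8; quarter rest = 2; quarter note = 2; eighth = 1; quarter note = 2; quarter rest = 2; quarter rest = 2.
Sum: 8 + 2 + 2 + 1 + 2 + 2 + 2 = 19.
19 ÷ 6 = 3 complete bars with 1 left over.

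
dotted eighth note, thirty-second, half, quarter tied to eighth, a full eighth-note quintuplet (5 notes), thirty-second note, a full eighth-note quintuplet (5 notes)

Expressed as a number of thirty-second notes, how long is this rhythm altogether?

Convert each value to thirty-second notes: dotted eighth note = 6; thirty-second = 1; half = 16; quarter tied to eighth (quarter + eighth) = 12; a full eighth-note quintuplet (5 notes) (five quintuplet eighths span one half) = 16; thirty-second note = 1; a full eighth-note quintuplet (5 notes) (five quintuplet eighths span one half) = 16.
Adding: 6 + 1 + 16 + 12 + 16 + 1 + 16 = 68 thirty-second notes.

68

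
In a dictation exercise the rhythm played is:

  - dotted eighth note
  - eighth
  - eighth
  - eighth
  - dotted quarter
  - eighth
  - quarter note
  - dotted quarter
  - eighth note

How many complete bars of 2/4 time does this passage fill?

3

One bar of 2/4 = 8 sixteenth notes.
In sixteenth notes: dotted eighth note = 3; eighth = 2; eighth = 2; eighth = 2; dotted quarter = 6; eighth = 2; quarter note = 4; dotted quarter = 6; eighth note = 2.
Altogether 3 + 2 + 2 + 2 + 6 + 2 + 4 + 6 + 2 = 29.
29 ÷ 8 = 3 complete bars with 5 left over.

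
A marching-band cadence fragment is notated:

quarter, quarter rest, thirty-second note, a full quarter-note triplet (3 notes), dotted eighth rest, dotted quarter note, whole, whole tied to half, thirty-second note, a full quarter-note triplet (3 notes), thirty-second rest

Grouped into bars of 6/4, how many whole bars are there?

One bar of 6/4 = 48 thirty-second notes.
Each duration in thirty-second notes: quarter = 8; quarter rest = 8; thirty-second note = 1; a full quarter-note triplet (3 notes) (three triplet quarters span one half) = 16; dotted eighth rest = 6; dotted quarter note = 12; whole = 32; whole tied to half (whole + half) = 48; thirty-second note = 1; a full quarter-note triplet (3 notes) (three triplet quarters span one half) = 16; thirty-second rest = 1.
Adding: 8 + 8 + 1 + 16 + 6 + 12 + 32 + 48 + 1 + 16 + 1 = 149.
149 ÷ 48 = 3 complete bars with 5 left over.

3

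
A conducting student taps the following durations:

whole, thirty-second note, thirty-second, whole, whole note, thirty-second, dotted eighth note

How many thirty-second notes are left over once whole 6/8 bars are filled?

One bar of 6/8 = 24 thirty-second notes.
Convert each value to thirty-second notes: whole = 32; thirty-second note = 1; thirty-second = 1; whole = 32; whole note = 32; thirty-second = 1; dotted eighth note = 6.
Altogether 32 + 1 + 1 + 32 + 32 + 1 + 6 = 105.
105 ÷ 24 = 4 complete bars with 9 thirty-second notes remaining.

9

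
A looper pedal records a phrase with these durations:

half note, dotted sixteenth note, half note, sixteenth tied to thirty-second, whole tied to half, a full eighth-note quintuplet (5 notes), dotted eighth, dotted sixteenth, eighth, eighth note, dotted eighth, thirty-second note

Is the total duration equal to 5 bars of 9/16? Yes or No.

No

One bar of 9/16 = 18 thirty-second notes, so 5 bars = 90.
Each duration in thirty-second notes: half note = 16; dotted sixteenth note = 3; half note = 16; sixteenth tied to thirty-second (sixteenth + thirty-second) = 3; whole tied to half (whole + half) = 48; a full eighth-note quintuplet (5 notes) (five quintuplet eighths span one half) = 16; dotted eighth = 6; dotted sixteenth = 3; eighth = 4; eighth note = 4; dotted eighth = 6; thirty-second note = 1.
Total: 16 + 3 + 16 + 3 + 48 + 16 + 6 + 3 + 4 + 4 + 6 + 1 = 126.
126 exceeds 90, so the answer is No.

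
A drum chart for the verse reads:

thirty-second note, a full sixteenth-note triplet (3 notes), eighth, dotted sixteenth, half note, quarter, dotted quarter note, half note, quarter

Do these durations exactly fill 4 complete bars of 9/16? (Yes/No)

Yes

One bar of 9/16 = 18 thirty-second notes, so 4 bars = 72.
Each duration in thirty-second notes: thirty-second note = 1; a full sixteenth-note triplet (3 notes) (three triplet sixteenths span one eighth) = 4; eighth = 4; dotted sixteenth = 3; half note = 16; quarter = 8; dotted quarter note = 12; half note = 16; quarter = 8.
Sum: 1 + 4 + 4 + 3 + 16 + 8 + 12 + 16 + 8 = 72.
72 equals 72, so the answer is Yes.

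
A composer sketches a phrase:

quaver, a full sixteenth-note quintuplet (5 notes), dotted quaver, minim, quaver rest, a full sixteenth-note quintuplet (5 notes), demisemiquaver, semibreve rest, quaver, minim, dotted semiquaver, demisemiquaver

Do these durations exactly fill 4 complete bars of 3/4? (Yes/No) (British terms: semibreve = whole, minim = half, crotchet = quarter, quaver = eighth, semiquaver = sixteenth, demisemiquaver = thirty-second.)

One bar of 3/4 = 24 thirty-second notes, so 4 bars = 96.
Working in thirty-second notes: quaver = 4; a full sixteenth-note quintuplet (5 notes) (five quintuplet sixteenths span one quarter) = 8; dotted quaver = 6; minim = 16; quaver rest = 4; a full sixteenth-note quintuplet (5 notes) (five quintuplet sixteenths span one quarter) = 8; demisemiquaver = 1; semibreve rest = 32; quaver = 4; minim = 16; dotted semiquaver = 3; demisemiquaver = 1.
Total: 4 + 8 + 6 + 16 + 4 + 8 + 1 + 32 + 4 + 16 + 3 + 1 = 103.
103 exceeds 96, so the answer is No.

No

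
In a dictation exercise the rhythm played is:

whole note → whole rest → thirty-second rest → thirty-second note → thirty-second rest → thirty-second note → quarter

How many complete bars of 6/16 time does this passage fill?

6

One bar of 6/16 = 12 thirty-second notes.
Working in thirty-second notes: whole note = 32; whole rest = 32; thirty-second rest = 1; thirty-second note = 1; thirty-second rest = 1; thirty-second note = 1; quarter = 8.
Altogether 32 + 32 + 1 + 1 + 1 + 1 + 8 = 76.
76 ÷ 12 = 6 complete bars with 4 left over.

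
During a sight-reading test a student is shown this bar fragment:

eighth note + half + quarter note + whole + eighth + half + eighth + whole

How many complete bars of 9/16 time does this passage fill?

6

One bar of 9/16 = 9 sixteenth notes.
Working in sixteenth notes: eighth note = 2; half = 8; quarter note = 4; whole = 16; eighth = 2; half = 8; eighth = 2; whole = 16.
Adding: 2 + 8 + 4 + 16 + 2 + 8 + 2 + 16 = 58.
58 ÷ 9 = 6 complete bars with 4 left over.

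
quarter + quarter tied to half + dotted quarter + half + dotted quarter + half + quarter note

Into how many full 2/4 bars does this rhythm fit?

One bar of 2/4 = 4 eighth notes.
Express everything in eighth notes: quarter = 2; quarter tied to half (quarter + half) = 6; dotted quarter = 3; half = 4; dotted quarter = 3; half = 4; quarter note = 2.
Total: 2 + 6 + 3 + 4 + 3 + 4 + 2 = 24.
24 ÷ 4 = 6 complete bars with 0 left over.

6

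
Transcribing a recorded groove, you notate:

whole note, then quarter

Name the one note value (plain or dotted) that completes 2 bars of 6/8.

2 bars of 6/8 = 6 quarter notes.
Express everything in quarter notes: whole note = 4; quarter = 1.
Total: 4 + 1 = 5.
Remaining: 6 − 5 = 1 quarter note, which is a quarter note.

quarter note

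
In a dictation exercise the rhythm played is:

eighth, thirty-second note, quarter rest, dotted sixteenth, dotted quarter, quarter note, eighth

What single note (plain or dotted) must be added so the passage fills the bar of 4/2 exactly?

The bar of 4/2 = 64 thirty-second notes.
Working in thirty-second notes: eighth = 4; thirty-second note = 1; quarter rest = 8; dotted sixteenth = 3; dotted quarter = 12; quarter note = 8; eighth = 4.
Adding: 4 + 1 + 8 + 3 + 12 + 8 + 4 = 40.
Remaining: 64 − 40 = 24 thirty-second notes, which is a dotted half note.

dotted half note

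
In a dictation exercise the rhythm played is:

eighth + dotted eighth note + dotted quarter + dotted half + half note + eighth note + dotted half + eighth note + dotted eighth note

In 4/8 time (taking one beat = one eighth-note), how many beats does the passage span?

25

One eighth-note beat = 2 sixteenth notes.
Express everything in sixteenth notes: eighth = 2; dotted eighth note = 3; dotted quarter = 6; dotted half = 12; half note = 8; eighth note = 2; dotted half = 12; eighth note = 2; dotted eighth note = 3.
Total: 2 + 3 + 6 + 12 + 8 + 2 + 12 + 2 + 3 = 50.
50 ÷ 2 = 25 beats.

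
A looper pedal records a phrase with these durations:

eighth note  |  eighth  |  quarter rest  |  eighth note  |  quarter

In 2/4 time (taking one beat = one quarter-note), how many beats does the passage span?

3.5

One quarter-note beat = 2 eighth notes.
In eighth notes: eighth note = 1; eighth = 1; quarter rest = 2; eighth note = 1; quarter = 2.
Altogether 1 + 1 + 2 + 1 + 2 = 7.
7 ÷ 2 = 3.5 beats.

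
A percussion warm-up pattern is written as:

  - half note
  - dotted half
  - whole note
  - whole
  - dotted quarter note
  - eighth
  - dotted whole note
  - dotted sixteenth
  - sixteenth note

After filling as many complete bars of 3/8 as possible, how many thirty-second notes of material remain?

One bar of 3/8 = 12 thirty-second notes.
Working in thirty-second notes: half note = 16; dotted half = 24; whole note = 32; whole = 32; dotted quarter note = 12; eighth = 4; dotted whole note = 48; dotted sixteenth = 3; sixteenth note = 2.
Adding: 16 + 24 + 32 + 32 + 12 + 4 + 48 + 3 + 2 = 173.
173 ÷ 12 = 14 complete bars with 5 thirty-second notes remaining.

5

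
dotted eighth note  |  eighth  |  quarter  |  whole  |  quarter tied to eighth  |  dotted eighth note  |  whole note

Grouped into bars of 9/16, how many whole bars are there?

One bar of 9/16 = 9 sixteenth notes.
In sixteenth notes: dotted eighth note = 3; eighth = 2; quarter = 4; whole = 16; quarter tied to eighth (quarter + eighth) = 6; dotted eighth note = 3; whole note = 16.
Sum: 3 + 2 + 4 + 16 + 6 + 3 + 16 = 50.
50 ÷ 9 = 5 complete bars with 5 left over.

5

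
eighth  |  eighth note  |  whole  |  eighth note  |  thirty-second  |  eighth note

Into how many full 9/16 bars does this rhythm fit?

One bar of 9/16 = 18 thirty-second notes.
Working in thirty-second notes: eighth = 4; eighth note = 4; whole = 32; eighth note = 4; thirty-second = 1; eighth note = 4.
Sum: 4 + 4 + 32 + 4 + 1 + 4 = 49.
49 ÷ 18 = 2 complete bars with 13 left over.

2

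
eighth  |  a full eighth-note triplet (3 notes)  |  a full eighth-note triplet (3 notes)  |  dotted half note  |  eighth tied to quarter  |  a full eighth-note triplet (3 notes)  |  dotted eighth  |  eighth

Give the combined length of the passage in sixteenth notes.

Working in sixteenth notes: eighth = 2; a full eighth-note triplet (3 notes) (three triplet eighths span one quarter) = 4; a full eighth-note triplet (3 notes) (three triplet eighths span one quarter) = 4; dotted half note = 12; eighth tied to quarter (eighth + quarter) = 6; a full eighth-note triplet (3 notes) (three triplet eighths span one quarter) = 4; dotted eighth = 3; eighth = 2.
Total: 2 + 4 + 4 + 12 + 6 + 4 + 3 + 2 = 37 sixteenth notes.

37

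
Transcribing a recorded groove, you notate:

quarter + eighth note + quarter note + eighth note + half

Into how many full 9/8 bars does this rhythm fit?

One bar of 9/8 = 9 eighth notes.
Each duration in eighth notes: quarter = 2; eighth note = 1; quarter note = 2; eighth note = 1; half = 4.
Altogether 2 + 1 + 2 + 1 + 4 = 10.
10 ÷ 9 = 1 complete bar with 1 left over.

1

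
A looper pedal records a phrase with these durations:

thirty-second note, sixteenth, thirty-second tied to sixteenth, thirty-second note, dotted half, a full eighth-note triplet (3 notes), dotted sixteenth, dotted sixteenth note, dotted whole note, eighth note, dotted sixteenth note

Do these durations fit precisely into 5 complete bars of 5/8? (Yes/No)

One bar of 5/8 = 20 thirty-second notes, so 5 bars = 100.
In thirty-second notes: thirty-second note = 1; sixteenth = 2; thirty-second tied to sixteenth (thirty-second + sixteenth) = 3; thirty-second note = 1; dotted half = 24; a full eighth-note triplet (3 notes) (three triplet eighths span one quarter) = 8; dotted sixteenth = 3; dotted sixteenth note = 3; dotted whole note = 48; eighth note = 4; dotted sixteenth note = 3.
Sum: 1 + 2 + 3 + 1 + 24 + 8 + 3 + 3 + 48 + 4 + 3 = 100.
100 equals 100, so the answer is Yes.

Yes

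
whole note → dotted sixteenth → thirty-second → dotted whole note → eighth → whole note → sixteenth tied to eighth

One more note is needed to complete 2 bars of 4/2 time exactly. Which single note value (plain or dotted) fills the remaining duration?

sixteenth note

2 bars of 4/2 = 128 thirty-second notes.
Working in thirty-second notes: whole note = 32; dotted sixteenth = 3; thirty-second = 1; dotted whole note = 48; eighth = 4; whole note = 32; sixteenth tied to eighth (sixteenth + eighth) = 6.
Altogether 32 + 3 + 1 + 48 + 4 + 32 + 6 = 126.
Remaining: 128 − 126 = 2 thirty-second notes, which is a sixteenth note.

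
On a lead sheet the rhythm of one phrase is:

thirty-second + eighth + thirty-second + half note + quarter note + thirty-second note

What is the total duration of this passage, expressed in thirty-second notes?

In thirty-second notes: thirty-second = 1; eighth = 4; thirty-second = 1; half note = 16; quarter note = 8; thirty-second note = 1.
Sum: 1 + 4 + 1 + 16 + 8 + 1 = 31 thirty-second notes.

31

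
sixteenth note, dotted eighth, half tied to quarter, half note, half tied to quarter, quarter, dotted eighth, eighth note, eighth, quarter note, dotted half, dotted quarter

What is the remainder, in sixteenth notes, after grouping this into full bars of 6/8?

One bar of 6/8 = 12 sixteenth notes.
Convert each value to sixteenth notes: sixteenth note = 1; dotted eighth = 3; half tied to quarter (half + quarter) = 12; half note = 8; half tied to quarter (half + quarter) = 12; quarter = 4; dotted eighth = 3; eighth note = 2; eighth = 2; quarter note = 4; dotted half = 12; dotted quarter = 6.
Altogether 1 + 3 + 12 + 8 + 12 + 4 + 3 + 2 + 2 + 4 + 12 + 6 = 69.
69 ÷ 12 = 5 complete bars with 9 sixteenth notes remaining.

9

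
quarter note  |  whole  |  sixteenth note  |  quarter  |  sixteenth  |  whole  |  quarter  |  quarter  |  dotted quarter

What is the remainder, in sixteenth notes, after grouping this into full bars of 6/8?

8

One bar of 6/8 = 12 sixteenth notes.
Express everything in sixteenth notes: quarter note = 4; whole = 16; sixteenth note = 1; quarter = 4; sixteenth = 1; whole = 16; quarter = 4; quarter = 4; dotted quarter = 6.
Sum: 4 + 16 + 1 + 4 + 1 + 16 + 4 + 4 + 6 = 56.
56 ÷ 12 = 4 complete bars with 8 sixteenth notes remaining.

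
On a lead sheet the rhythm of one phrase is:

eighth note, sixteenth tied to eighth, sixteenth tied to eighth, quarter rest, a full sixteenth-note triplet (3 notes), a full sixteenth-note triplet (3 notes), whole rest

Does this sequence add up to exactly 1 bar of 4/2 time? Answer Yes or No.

One bar of 4/2 = 32 sixteenth notes.
Working in sixteenth notes: eighth note = 2; sixteenth tied to eighth (sixteenth + eighth) = 3; sixteenth tied to eighth (sixteenth + eighth) = 3; quarter rest = 4; a full sixteenth-note triplet (3 notes) (three triplet sixteenths span one eighth) = 2; a full sixteenth-note triplet (3 notes) (three triplet sixteenths span one eighth) = 2; whole rest = 16.
Adding: 2 + 3 + 3 + 4 + 2 + 2 + 16 = 32.
32 equals 32, so the answer is Yes.

Yes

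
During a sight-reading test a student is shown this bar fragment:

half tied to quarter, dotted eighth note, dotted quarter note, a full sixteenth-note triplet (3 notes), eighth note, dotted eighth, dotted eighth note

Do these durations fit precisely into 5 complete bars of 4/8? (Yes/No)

One bar of 4/8 = 8 sixteenth notes, so 5 bars = 40.
Convert each value to sixteenth notes: half tied to quarter (half + quarter) = 12; dotted eighth note = 3; dotted quarter note = 6; a full sixteenth-note triplet (3 notes) (three triplet sixteenths span one eighth) = 2; eighth note = 2; dotted eighth = 3; dotted eighth note = 3.
Altogether 12 + 3 + 6 + 2 + 2 + 3 + 3 = 31.
31 falls short of 40, so the answer is No.

No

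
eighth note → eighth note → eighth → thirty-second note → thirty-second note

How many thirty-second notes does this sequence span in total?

In thirty-second notes: eighth note = 4; eighth note = 4; eighth = 4; thirty-second note = 1; thirty-second note = 1.
Adding: 4 + 4 + 4 + 1 + 1 = 14 thirty-second notes.

14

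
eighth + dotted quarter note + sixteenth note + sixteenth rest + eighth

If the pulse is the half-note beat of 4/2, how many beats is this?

One half-note beat = 8 sixteenth notes.
Express everything in sixteenth notes: eighth = 2; dotted quarter note = 6; sixteenth note = 1; sixteenth rest = 1; eighth = 2.
Altogether 2 + 6 + 1 + 1 + 2 = 12.
12 ÷ 8 = 1.5 beats.

1.5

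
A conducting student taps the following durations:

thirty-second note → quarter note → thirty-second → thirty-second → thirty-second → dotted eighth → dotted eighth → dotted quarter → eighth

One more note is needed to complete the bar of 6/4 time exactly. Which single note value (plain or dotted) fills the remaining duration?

quarter note

The bar of 6/4 = 48 thirty-second notes.
Convert each value to thirty-second notes: thirty-second note = 1; quarter note = 8; thirty-second = 1; thirty-second = 1; thirty-second = 1; dotted eighth = 6; dotted eighth = 6; dotted quarter = 12; eighth = 4.
Total: 1 + 8 + 1 + 1 + 1 + 6 + 6 + 12 + 4 = 40.
Remaining: 48 − 40 = 8 thirty-second notes, which is a quarter note.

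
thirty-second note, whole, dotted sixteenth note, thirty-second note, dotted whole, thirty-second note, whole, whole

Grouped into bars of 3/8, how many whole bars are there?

One bar of 3/8 = 12 thirty-second notes.
Convert each value to thirty-second notes: thirty-second note = 1; whole = 32; dotted sixteenth note = 3; thirty-second note = 1; dotted whole = 48; thirty-second note = 1; whole = 32; whole = 32.
Total: 1 + 32 + 3 + 1 + 48 + 1 + 32 + 32 = 150.
150 ÷ 12 = 12 complete bars with 6 left over.

12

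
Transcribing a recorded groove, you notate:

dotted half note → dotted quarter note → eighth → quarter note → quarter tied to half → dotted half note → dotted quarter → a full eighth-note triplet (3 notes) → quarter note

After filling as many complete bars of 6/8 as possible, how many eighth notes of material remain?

1

One bar of 6/8 = 6 eighth notes.
Working in eighth notes: dotted half note = 6; dotted quarter note = 3; eighth = 1; quarter note = 2; quarter tied to half (quarter + half) = 6; dotted half note = 6; dotted quarter = 3; a full eighth-note triplet (3 notes) (three triplet eighths span one quarter) = 2; quarter note = 2.
Altogether 6 + 3 + 1 + 2 + 6 + 6 + 3 + 2 + 2 = 31.
31 ÷ 6 = 5 complete bars with 1 eighth note remaining.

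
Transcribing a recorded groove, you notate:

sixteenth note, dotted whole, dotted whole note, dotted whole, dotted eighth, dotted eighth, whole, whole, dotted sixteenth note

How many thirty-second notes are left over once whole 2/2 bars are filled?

One bar of 2/2 = 32 thirty-second notes.
Working in thirty-second notes: sixteenth note = 2; dotted whole = 48; dotted whole note = 48; dotted whole = 48; dotted eighth = 6; dotted eighth = 6; whole = 32; whole = 32; dotted sixteenth note = 3.
Total: 2 + 48 + 48 + 48 + 6 + 6 + 32 + 32 + 3 = 225.
225 ÷ 32 = 7 complete bars with 1 thirty-second note remaining.

1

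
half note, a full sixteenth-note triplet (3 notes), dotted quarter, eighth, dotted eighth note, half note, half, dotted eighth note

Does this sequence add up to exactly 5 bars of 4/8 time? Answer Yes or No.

One bar of 4/8 = 8 sixteenth notes, so 5 bars = 40.
Express everything in sixteenth notes: half note = 8; a full sixteenth-note triplet (3 notes) (three triplet sixteenths span one eighth) = 2; dotted quarter = 6; eighth = 2; dotted eighth note = 3; half note = 8; half = 8; dotted eighth note = 3.
Altogether 8 + 2 + 6 + 2 + 3 + 8 + 8 + 3 = 40.
40 equals 40, so the answer is Yes.

Yes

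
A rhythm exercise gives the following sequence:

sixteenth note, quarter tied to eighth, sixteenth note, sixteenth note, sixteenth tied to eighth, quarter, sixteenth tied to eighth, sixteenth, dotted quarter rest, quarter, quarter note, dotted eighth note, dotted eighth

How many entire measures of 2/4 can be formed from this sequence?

5

One bar of 2/4 = 8 sixteenth notes.
Working in sixteenth notes: sixteenth note = 1; quarter tied to eighth (quarter + eighth) = 6; sixteenth note = 1; sixteenth note = 1; sixteenth tied to eighth (sixteenth + eighth) = 3; quarter = 4; sixteenth tied to eighth (sixteenth + eighth) = 3; sixteenth = 1; dotted quarter rest = 6; quarter = 4; quarter note = 4; dotted eighth note = 3; dotted eighth = 3.
Altogether 1 + 6 + 1 + 1 + 3 + 4 + 3 + 1 + 6 + 4 + 4 + 3 + 3 = 40.
40 ÷ 8 = 5 complete bars with 0 left over.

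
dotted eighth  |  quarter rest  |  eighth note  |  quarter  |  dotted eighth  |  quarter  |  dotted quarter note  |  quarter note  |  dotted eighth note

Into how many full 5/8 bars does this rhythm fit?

3

One bar of 5/8 = 10 sixteenth notes.
Each duration in sixteenth notes: dotted eighth = 3; quarter rest = 4; eighth note = 2; quarter = 4; dotted eighth = 3; quarter = 4; dotted quarter note = 6; quarter note = 4; dotted eighth note = 3.
Adding: 3 + 4 + 2 + 4 + 3 + 4 + 6 + 4 + 3 = 33.
33 ÷ 10 = 3 complete bars with 3 left over.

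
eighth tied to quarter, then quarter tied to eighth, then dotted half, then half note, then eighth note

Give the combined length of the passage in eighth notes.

17

Convert each value to eighth notes: eighth tied to quarter (eighth + quarter) = 3; quarter tied to eighth (quarter + eighth) = 3; dotted half = 6; half note = 4; eighth note = 1.
Sum: 3 + 3 + 6 + 4 + 1 = 17 eighth notes.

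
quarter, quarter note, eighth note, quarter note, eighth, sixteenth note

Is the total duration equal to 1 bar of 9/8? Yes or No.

One bar of 9/8 = 18 sixteenth notes.
Express everything in sixteenth notes: quarter = 4; quarter note = 4; eighth note = 2; quarter note = 4; eighth = 2; sixteenth note = 1.
Total: 4 + 4 + 2 + 4 + 2 + 1 = 17.
17 falls short of 18, so the answer is No.

No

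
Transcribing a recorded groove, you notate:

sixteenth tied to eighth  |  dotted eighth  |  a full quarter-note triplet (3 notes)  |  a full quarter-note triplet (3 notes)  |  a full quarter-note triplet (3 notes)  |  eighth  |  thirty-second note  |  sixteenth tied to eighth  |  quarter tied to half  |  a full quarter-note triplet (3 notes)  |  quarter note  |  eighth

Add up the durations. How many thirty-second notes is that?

In thirty-second notes: sixteenth tied to eighth (sixteenth + eighth) = 6; dotted eighth = 6; a full quarter-note triplet (3 notes) (three triplet quarters span one half) = 16; a full quarter-note triplet (3 notes) (three triplet quarters span one half) = 16; a full quarter-note triplet (3 notes) (three triplet quarters span one half) = 16; eighth = 4; thirty-second note = 1; sixteenth tied to eighth (sixteenth + eighth) = 6; quarter tied to half (quarter + half) = 24; a full quarter-note triplet (3 notes) (three triplet quarters span one half) = 16; quarter note = 8; eighth = 4.
Total: 6 + 6 + 16 + 16 + 16 + 4 + 1 + 6 + 24 + 16 + 8 + 4 = 123 thirty-second notes.

123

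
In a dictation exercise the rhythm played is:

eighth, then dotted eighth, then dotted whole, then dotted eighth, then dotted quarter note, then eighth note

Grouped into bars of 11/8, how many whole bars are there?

One bar of 11/8 = 22 sixteenth notes.
Working in sixteenth notes: eighth = 2; dotted eighth = 3; dotted whole = 24; dotted eighth = 3; dotted quarter note = 6; eighth note = 2.
Sum: 2 + 3 + 24 + 3 + 6 + 2 = 40.
40 ÷ 22 = 1 complete bar with 18 left over.

1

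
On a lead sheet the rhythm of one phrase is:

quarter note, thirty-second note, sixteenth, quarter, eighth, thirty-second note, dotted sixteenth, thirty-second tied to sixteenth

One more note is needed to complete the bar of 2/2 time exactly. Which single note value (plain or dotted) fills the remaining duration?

The bar of 2/2 = 32 thirty-second notes.
Convert each value to thirty-second notes: quarter note = 8; thirty-second note = 1; sixteenth = 2; quarter = 8; eighth = 4; thirty-second note = 1; dotted sixteenth = 3; thirty-second tied to sixteenth (thirty-second + sixteenth) = 3.
Total: 8 + 1 + 2 + 8 + 4 + 1 + 3 + 3 = 30.
Remaining: 32 − 30 = 2 thirty-second notes, which is a sixteenth note.

sixteenth note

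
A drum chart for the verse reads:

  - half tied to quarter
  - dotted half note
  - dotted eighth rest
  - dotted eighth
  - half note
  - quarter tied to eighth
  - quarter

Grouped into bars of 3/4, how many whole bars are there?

4

One bar of 3/4 = 12 sixteenth notes.
Working in sixteenth notes: half tied to quarter (half + quarter) = 12; dotted half note = 12; dotted eighth rest = 3; dotted eighth = 3; half note = 8; quarter tied to eighth (quarter + eighth) = 6; quarter = 4.
Adding: 12 + 12 + 3 + 3 + 8 + 6 + 4 = 48.
48 ÷ 12 = 4 complete bars with 0 left over.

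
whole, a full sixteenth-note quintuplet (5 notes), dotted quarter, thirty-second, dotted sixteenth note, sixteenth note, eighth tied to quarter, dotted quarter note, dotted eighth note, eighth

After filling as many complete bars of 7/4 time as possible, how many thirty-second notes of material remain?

36

One bar of 7/4 = 56 thirty-second notes.
In thirty-second notes: whole = 32; a full sixteenth-note quintuplet (5 notes) (five quintuplet sixteenths span one quarter) = 8; dotted quarter = 12; thirty-second = 1; dotted sixteenth note = 3; sixteenth note = 2; eighth tied to quarter (eighth + quarter) = 12; dotted quarter note = 12; dotted eighth note = 6; eighth = 4.
Adding: 32 + 8 + 12 + 1 + 3 + 2 + 12 + 12 + 6 + 4 = 92.
92 ÷ 56 = 1 complete bar with 36 thirty-second notes remaining.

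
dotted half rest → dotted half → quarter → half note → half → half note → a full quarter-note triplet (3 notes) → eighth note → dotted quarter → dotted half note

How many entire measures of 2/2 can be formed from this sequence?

One bar of 2/2 = 8 eighth notes.
Convert each value to eighth notes: dotted half rest = 6; dotted half = 6; quarter = 2; half note = 4; half = 4; half note = 4; a full quarter-note triplet (3 notes) (three triplet quarters span one half) = 4; eighth note = 1; dotted quarter = 3; dotted half note = 6.
Sum: 6 + 6 + 2 + 4 + 4 + 4 + 4 + 1 + 3 + 6 = 40.
40 ÷ 8 = 5 complete bars with 0 left over.

5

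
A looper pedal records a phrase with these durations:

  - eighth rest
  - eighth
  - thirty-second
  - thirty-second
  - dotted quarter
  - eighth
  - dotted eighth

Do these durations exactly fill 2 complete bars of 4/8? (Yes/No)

One bar of 4/8 = 16 thirty-second notes, so 2 bars = 32.
Convert each value to thirty-second notes: eighth rest = 4; eighth = 4; thirty-second = 1; thirty-second = 1; dotted quarter = 12; eighth = 4; dotted eighth = 6.
Adding: 4 + 4 + 1 + 1 + 12 + 4 + 6 = 32.
32 equals 32, so the answer is Yes.

Yes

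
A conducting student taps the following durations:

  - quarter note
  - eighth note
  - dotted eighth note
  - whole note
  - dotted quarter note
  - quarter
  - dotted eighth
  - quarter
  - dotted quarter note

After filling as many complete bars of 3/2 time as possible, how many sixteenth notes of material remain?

One bar of 3/2 = 24 sixteenth notes.
Working in sixteenth notes: quarter note = 4; eighth note = 2; dotted eighth note = 3; whole note = 16; dotted quarter note = 6; quarter = 4; dotted eighth = 3; quarter = 4; dotted quarter note = 6.
Total: 4 + 2 + 3 + 16 + 6 + 4 + 3 + 4 + 6 = 48.
48 ÷ 24 = 2 complete bars with 0 sixteenth notes remaining.

0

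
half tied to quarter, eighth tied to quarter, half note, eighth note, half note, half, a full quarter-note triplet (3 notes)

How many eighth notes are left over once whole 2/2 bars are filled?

2

One bar of 2/2 = 8 eighth notes.
In eighth notes: half tied to quarter (half + quarter) = 6; eighth tied to quarter (eighth + quarter) = 3; half note = 4; eighth note = 1; half note = 4; half = 4; a full quarter-note triplet (3 notes) (three triplet quarters span one half) = 4.
Sum: 6 + 3 + 4 + 1 + 4 + 4 + 4 = 26.
26 ÷ 8 = 3 complete bars with 2 eighth notes remaining.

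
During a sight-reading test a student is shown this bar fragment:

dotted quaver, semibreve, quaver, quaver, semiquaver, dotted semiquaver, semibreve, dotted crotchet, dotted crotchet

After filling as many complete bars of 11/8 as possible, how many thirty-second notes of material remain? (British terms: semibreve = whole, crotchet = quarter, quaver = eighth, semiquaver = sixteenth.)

19

One bar of 11/8 = 44 thirty-second notes.
In thirty-second notes: dotted quaver = 6; semibreve = 32; quaver = 4; quaver = 4; semiquaver = 2; dotted semiquaver = 3; semibreve = 32; dotted crotchet = 12; dotted crotchet = 12.
Total: 6 + 32 + 4 + 4 + 2 + 3 + 32 + 12 + 12 = 107.
107 ÷ 44 = 2 complete bars with 19 thirty-second notes remaining.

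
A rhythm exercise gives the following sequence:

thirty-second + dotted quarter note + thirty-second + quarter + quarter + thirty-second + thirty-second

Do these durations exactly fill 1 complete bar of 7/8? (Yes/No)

One bar of 7/8 = 28 thirty-second notes.
Convert each value to thirty-second notes: thirty-second = 1; dotted quarter note = 12; thirty-second = 1; quarter = 8; quarter = 8; thirty-second = 1; thirty-second = 1.
Total: 1 + 12 + 1 + 8 + 8 + 1 + 1 = 32.
32 exceeds 28, so the answer is No.

No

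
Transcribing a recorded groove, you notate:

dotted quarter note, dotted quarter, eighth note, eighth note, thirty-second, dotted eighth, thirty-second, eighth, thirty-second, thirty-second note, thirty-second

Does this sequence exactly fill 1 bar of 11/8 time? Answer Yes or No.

No

One bar of 11/8 = 44 thirty-second notes.
Each duration in thirty-second notes: dotted quarter note = 12; dotted quarter = 12; eighth note = 4; eighth note = 4; thirty-second = 1; dotted eighth = 6; thirty-second = 1; eighth = 4; thirty-second = 1; thirty-second note = 1; thirty-second = 1.
Sum: 12 + 12 + 4 + 4 + 1 + 6 + 1 + 4 + 1 + 1 + 1 = 47.
47 exceeds 44, so the answer is No.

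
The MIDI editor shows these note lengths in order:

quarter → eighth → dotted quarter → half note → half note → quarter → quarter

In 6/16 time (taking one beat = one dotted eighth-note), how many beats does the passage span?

One dotted eighth-note beat = 3 sixteenth notes.
Working in sixteenth notes: quarter = 4; eighth = 2; dotted quarter = 6; half note = 8; half note = 8; quarter = 4; quarter = 4.
Altogether 4 + 2 + 6 + 8 + 8 + 4 + 4 = 36.
36 ÷ 3 = 12 beats.

12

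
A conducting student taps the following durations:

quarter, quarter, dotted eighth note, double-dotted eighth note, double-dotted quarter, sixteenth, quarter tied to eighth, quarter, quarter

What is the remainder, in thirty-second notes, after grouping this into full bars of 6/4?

One bar of 6/4 = 48 thirty-second notes.
Express everything in thirty-second notes: quarter = 8; quarter = 8; dotted eighth note = 6; double-dotted eighth note = 7; double-dotted quarter = 14; sixteenth = 2; quarter tied to eighth (quarter + eighth) = 12; quarter = 8; quarter = 8.
Total: 8 + 8 + 6 + 7 + 14 + 2 + 12 + 8 + 8 = 73.
73 ÷ 48 = 1 complete bar with 25 thirty-second notes remaining.

25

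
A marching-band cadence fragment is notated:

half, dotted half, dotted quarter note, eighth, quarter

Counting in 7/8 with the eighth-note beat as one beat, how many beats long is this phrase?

16

One eighth-note beat = 2 sixteenth notes.
In sixteenth notes: half = 8; dotted half = 12; dotted quarter note = 6; eighth = 2; quarter = 4.
Adding: 8 + 12 + 6 + 2 + 4 = 32.
32 ÷ 2 = 16 beats.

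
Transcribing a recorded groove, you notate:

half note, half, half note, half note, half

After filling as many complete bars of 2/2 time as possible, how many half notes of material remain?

One bar of 2/2 = 2 half notes.
Convert each value to half notes: half note = 1; half = 1; half note = 1; half note = 1; half = 1.
Altogether 1 + 1 + 1 + 1 + 1 = 5.
5 ÷ 2 = 2 complete bars with 1 half note remaining.

1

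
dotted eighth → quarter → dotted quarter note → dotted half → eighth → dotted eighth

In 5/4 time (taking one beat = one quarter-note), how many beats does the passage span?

7.5

One quarter-note beat = 4 sixteenth notes.
Convert each value to sixteenth notes: dotted eighth = 3; quarter = 4; dotted quarter note = 6; dotted half = 12; eighth = 2; dotted eighth = 3.
Adding: 3 + 4 + 6 + 12 + 2 + 3 = 30.
30 ÷ 4 = 7.5 beats.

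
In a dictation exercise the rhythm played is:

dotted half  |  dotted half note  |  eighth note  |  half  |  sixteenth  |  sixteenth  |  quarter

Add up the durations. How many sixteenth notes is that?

40

In sixteenth notes: dotted half = 12; dotted half note = 12; eighth note = 2; half = 8; sixteenth = 1; sixteenth = 1; quarter = 4.
Total: 12 + 12 + 2 + 8 + 1 + 1 + 4 = 40 sixteenth notes.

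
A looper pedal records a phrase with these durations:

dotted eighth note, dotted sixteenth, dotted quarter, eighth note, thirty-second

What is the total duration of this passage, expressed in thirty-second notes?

26

Express everything in thirty-second notes: dotted eighth note = 6; dotted sixteenth = 3; dotted quarter = 12; eighth note = 4; thirty-second = 1.
Adding: 6 + 3 + 12 + 4 + 1 = 26 thirty-second notes.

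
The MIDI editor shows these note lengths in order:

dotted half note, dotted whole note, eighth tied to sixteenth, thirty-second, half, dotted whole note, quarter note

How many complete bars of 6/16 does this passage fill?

12

One bar of 6/16 = 12 thirty-second notes.
Express everything in thirty-second notes: dotted half note = 24; dotted whole note = 48; eighth tied to sixteenth (eighth + sixteenth) = 6; thirty-second = 1; half = 16; dotted whole note = 48; quarter note = 8.
Adding: 24 + 48 + 6 + 1 + 16 + 48 + 8 = 151.
151 ÷ 12 = 12 complete bars with 7 left over.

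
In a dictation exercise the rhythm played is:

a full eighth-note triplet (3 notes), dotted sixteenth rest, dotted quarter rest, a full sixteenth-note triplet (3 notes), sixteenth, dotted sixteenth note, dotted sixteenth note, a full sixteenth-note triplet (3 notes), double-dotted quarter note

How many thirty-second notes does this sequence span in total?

53

Working in thirty-second notes: a full eighth-note triplet (3 notes) (three triplet eighths span one quarter) = 8; dotted sixteenth rest = 3; dotted quarter rest = 12; a full sixteenth-note triplet (3 notes) (three triplet sixteenths span one eighth) = 4; sixteenth = 2; dotted sixteenth note = 3; dotted sixteenth note = 3; a full sixteenth-note triplet (3 notes) (three triplet sixteenths span one eighth) = 4; double-dotted quarter note = 14.
Sum: 8 + 3 + 12 + 4 + 2 + 3 + 3 + 4 + 14 = 53 thirty-second notes.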